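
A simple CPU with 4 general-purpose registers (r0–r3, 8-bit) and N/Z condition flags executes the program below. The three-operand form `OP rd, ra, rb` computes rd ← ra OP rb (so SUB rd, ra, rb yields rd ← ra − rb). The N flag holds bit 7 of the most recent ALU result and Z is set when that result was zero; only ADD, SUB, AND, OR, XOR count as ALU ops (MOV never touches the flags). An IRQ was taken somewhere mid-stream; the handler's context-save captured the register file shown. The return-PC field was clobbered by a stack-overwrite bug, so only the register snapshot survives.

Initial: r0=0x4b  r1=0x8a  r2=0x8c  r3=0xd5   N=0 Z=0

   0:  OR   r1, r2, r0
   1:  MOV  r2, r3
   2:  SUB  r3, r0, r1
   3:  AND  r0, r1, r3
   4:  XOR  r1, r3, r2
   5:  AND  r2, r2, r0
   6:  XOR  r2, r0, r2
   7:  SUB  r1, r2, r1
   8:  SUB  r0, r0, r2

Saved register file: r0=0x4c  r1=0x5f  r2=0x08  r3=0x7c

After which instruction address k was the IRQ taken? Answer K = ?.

after  0: r0=0x4b r1=0xcf r2=0x8c r3=0xd5  N=1 Z=0
after  1: r0=0x4b r1=0xcf r2=0xd5 r3=0xd5  N=1 Z=0
after  2: r0=0x4b r1=0xcf r2=0xd5 r3=0x7c  N=0 Z=0
after  3: r0=0x4c r1=0xcf r2=0xd5 r3=0x7c  N=0 Z=0
after  4: r0=0x4c r1=0xa9 r2=0xd5 r3=0x7c  N=1 Z=0
after  5: r0=0x4c r1=0xa9 r2=0x44 r3=0x7c  N=0 Z=0
after  6: r0=0x4c r1=0xa9 r2=0x08 r3=0x7c  N=0 Z=0
after  7: r0=0x4c r1=0x5f r2=0x08 r3=0x7c  N=0 Z=0
-- IRQ taken; context saved, return-PC = 8 --

K = 7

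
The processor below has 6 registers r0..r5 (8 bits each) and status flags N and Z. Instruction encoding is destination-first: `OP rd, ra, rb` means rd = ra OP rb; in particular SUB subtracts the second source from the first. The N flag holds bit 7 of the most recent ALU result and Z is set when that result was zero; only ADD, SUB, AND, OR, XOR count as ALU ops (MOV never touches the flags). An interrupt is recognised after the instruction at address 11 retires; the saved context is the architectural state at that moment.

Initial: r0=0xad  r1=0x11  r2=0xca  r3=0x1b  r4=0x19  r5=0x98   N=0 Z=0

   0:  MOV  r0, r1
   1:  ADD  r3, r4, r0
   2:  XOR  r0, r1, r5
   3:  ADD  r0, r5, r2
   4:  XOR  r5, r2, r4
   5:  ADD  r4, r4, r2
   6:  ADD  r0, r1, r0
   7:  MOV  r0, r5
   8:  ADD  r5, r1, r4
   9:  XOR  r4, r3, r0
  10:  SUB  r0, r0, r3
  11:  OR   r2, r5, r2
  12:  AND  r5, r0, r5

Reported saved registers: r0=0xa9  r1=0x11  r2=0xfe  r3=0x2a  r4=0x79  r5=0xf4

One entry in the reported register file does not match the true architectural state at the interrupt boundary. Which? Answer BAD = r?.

after  0: r0=0x11 r1=0x11 r2=0xca r3=0x1b r4=0x19 r5=0x98  N=0 Z=0
after  1: r0=0x11 r1=0x11 r2=0xca r3=0x2a r4=0x19 r5=0x98  N=0 Z=0
after  2: r0=0x89 r1=0x11 r2=0xca r3=0x2a r4=0x19 r5=0x98  N=1 Z=0
after  3: r0=0x62 r1=0x11 r2=0xca r3=0x2a r4=0x19 r5=0x98  N=0 Z=0
after  4: r0=0x62 r1=0x11 r2=0xca r3=0x2a r4=0x19 r5=0xd3  N=1 Z=0
after  5: r0=0x62 r1=0x11 r2=0xca r3=0x2a r4=0xe3 r5=0xd3  N=1 Z=0
after  6: r0=0x73 r1=0x11 r2=0xca r3=0x2a r4=0xe3 r5=0xd3  N=0 Z=0
after  7: r0=0xd3 r1=0x11 r2=0xca r3=0x2a r4=0xe3 r5=0xd3  N=0 Z=0
after  8: r0=0xd3 r1=0x11 r2=0xca r3=0x2a r4=0xe3 r5=0xf4  N=1 Z=0
after  9: r0=0xd3 r1=0x11 r2=0xca r3=0x2a r4=0xf9 r5=0xf4  N=1 Z=0
after 10: r0=0xa9 r1=0x11 r2=0xca r3=0x2a r4=0xf9 r5=0xf4  N=1 Z=0
after 11: r0=0xa9 r1=0x11 r2=0xfe r3=0x2a r4=0xf9 r5=0xf4  N=1 Z=0
-- IRQ taken; context saved, return-PC = 12 --
mismatch: r4: reported 0x79 vs actual 0xf9

BAD = r4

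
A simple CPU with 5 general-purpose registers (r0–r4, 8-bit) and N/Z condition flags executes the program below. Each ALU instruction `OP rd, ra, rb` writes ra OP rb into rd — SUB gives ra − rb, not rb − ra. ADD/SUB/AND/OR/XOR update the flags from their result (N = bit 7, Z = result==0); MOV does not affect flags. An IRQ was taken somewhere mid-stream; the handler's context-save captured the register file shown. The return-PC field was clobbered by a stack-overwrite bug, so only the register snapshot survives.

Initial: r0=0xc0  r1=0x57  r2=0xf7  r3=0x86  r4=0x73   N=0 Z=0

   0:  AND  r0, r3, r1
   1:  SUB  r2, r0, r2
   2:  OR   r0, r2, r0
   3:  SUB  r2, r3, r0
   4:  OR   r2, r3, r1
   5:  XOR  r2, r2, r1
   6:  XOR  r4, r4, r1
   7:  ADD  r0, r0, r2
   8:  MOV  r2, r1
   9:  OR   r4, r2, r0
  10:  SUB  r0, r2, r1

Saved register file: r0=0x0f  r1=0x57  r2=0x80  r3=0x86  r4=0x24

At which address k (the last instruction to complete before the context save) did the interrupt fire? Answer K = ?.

K = 6

after  0: r0=0x06 r1=0x57 r2=0xf7 r3=0x86 r4=0x73  N=0 Z=0
after  1: r0=0x06 r1=0x57 r2=0x0f r3=0x86 r4=0x73  N=0 Z=0
after  2: r0=0x0f r1=0x57 r2=0x0f r3=0x86 r4=0x73  N=0 Z=0
after  3: r0=0x0f r1=0x57 r2=0x77 r3=0x86 r4=0x73  N=0 Z=0
after  4: r0=0x0f r1=0x57 r2=0xd7 r3=0x86 r4=0x73  N=1 Z=0
after  5: r0=0x0f r1=0x57 r2=0x80 r3=0x86 r4=0x73  N=1 Z=0
after  6: r0=0x0f r1=0x57 r2=0x80 r3=0x86 r4=0x24  N=0 Z=0
-- IRQ taken; context saved, return-PC = 7 --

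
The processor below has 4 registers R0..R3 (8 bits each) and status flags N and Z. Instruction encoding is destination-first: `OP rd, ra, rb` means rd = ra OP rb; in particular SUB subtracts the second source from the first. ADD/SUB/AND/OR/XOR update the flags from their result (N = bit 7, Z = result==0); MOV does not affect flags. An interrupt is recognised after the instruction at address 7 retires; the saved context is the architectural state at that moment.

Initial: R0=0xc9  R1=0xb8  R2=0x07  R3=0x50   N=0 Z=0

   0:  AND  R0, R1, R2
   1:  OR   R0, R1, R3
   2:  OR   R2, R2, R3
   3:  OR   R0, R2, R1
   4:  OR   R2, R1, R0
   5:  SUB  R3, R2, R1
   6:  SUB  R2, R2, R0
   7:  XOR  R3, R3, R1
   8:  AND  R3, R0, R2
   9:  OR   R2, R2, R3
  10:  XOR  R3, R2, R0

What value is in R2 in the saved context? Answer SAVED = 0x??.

after  0: R0=0x00 R1=0xb8 R2=0x07 R3=0x50  N=0 Z=1
after  1: R0=0xf8 R1=0xb8 R2=0x07 R3=0x50  N=1 Z=0
after  2: R0=0xf8 R1=0xb8 R2=0x57 R3=0x50  N=0 Z=0
after  3: R0=0xff R1=0xb8 R2=0x57 R3=0x50  N=1 Z=0
after  4: R0=0xff R1=0xb8 R2=0xff R3=0x50  N=1 Z=0
after  5: R0=0xff R1=0xb8 R2=0xff R3=0x47  N=0 Z=0
after  6: R0=0xff R1=0xb8 R2=0x00 R3=0x47  N=0 Z=1
after  7: R0=0xff R1=0xb8 R2=0x00 R3=0xff  N=1 Z=0
-- IRQ taken; context saved, return-PC = 8 --

SAVED = 0x00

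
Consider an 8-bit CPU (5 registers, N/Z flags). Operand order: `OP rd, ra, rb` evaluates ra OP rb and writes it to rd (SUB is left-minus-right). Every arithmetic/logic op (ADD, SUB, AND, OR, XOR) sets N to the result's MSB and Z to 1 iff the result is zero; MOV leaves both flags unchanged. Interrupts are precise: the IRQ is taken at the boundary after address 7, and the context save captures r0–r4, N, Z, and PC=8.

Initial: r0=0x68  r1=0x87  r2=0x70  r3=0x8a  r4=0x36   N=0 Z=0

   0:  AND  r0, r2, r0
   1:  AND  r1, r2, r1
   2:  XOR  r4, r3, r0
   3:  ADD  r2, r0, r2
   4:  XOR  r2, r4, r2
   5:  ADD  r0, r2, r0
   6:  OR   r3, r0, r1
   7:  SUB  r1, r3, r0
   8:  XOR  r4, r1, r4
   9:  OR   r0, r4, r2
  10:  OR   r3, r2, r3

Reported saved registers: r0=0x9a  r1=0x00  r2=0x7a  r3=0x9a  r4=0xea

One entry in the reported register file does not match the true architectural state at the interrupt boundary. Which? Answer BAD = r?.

after  0: r0=0x60 r1=0x87 r2=0x70 r3=0x8a r4=0x36  N=0 Z=0
after  1: r0=0x60 r1=0x00 r2=0x70 r3=0x8a r4=0x36  N=0 Z=1
after  2: r0=0x60 r1=0x00 r2=0x70 r3=0x8a r4=0xea  N=1 Z=0
after  3: r0=0x60 r1=0x00 r2=0xd0 r3=0x8a r4=0xea  N=1 Z=0
after  4: r0=0x60 r1=0x00 r2=0x3a r3=0x8a r4=0xea  N=0 Z=0
after  5: r0=0x9a r1=0x00 r2=0x3a r3=0x8a r4=0xea  N=1 Z=0
after  6: r0=0x9a r1=0x00 r2=0x3a r3=0x9a r4=0xea  N=1 Z=0
after  7: r0=0x9a r1=0x00 r2=0x3a r3=0x9a r4=0xea  N=0 Z=1
-- IRQ taken; context saved, return-PC = 8 --
mismatch: r2: reported 0x7a vs actual 0x3a

BAD = r2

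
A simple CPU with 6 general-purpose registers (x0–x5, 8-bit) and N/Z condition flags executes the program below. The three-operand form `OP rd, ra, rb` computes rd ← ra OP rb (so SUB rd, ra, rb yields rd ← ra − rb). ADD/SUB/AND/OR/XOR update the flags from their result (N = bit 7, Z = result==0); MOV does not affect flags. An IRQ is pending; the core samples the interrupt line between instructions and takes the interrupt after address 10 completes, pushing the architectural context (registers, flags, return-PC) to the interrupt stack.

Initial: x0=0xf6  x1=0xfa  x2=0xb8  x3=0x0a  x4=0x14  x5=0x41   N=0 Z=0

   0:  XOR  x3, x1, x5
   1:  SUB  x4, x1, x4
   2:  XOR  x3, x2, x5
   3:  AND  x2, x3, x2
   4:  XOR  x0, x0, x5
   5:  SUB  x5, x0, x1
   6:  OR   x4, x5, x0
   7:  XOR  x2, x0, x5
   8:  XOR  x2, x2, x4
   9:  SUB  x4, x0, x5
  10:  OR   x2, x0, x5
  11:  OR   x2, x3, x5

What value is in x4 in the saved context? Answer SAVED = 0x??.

after  0: x0=0xf6 x1=0xfa x2=0xb8 x3=0xbb x4=0x14 x5=0x41  N=1 Z=0
after  1: x0=0xf6 x1=0xfa x2=0xb8 x3=0xbb x4=0xe6 x5=0x41  N=1 Z=0
after  2: x0=0xf6 x1=0xfa x2=0xb8 x3=0xf9 x4=0xe6 x5=0x41  N=1 Z=0
after  3: x0=0xf6 x1=0xfa x2=0xb8 x3=0xf9 x4=0xe6 x5=0x41  N=1 Z=0
after  4: x0=0xb7 x1=0xfa x2=0xb8 x3=0xf9 x4=0xe6 x5=0x41  N=1 Z=0
after  5: x0=0xb7 x1=0xfa x2=0xb8 x3=0xf9 x4=0xe6 x5=0xbd  N=1 Z=0
after  6: x0=0xb7 x1=0xfa x2=0xb8 x3=0xf9 x4=0xbf x5=0xbd  N=1 Z=0
after  7: x0=0xb7 x1=0xfa x2=0x0a x3=0xf9 x4=0xbf x5=0xbd  N=0 Z=0
after  8: x0=0xb7 x1=0xfa x2=0xb5 x3=0xf9 x4=0xbf x5=0xbd  N=1 Z=0
after  9: x0=0xb7 x1=0xfa x2=0xb5 x3=0xf9 x4=0xfa x5=0xbd  N=1 Z=0
after 10: x0=0xb7 x1=0xfa x2=0xbf x3=0xf9 x4=0xfa x5=0xbd  N=1 Z=0
-- IRQ taken; context saved, return-PC = 11 --

SAVED = 0xfa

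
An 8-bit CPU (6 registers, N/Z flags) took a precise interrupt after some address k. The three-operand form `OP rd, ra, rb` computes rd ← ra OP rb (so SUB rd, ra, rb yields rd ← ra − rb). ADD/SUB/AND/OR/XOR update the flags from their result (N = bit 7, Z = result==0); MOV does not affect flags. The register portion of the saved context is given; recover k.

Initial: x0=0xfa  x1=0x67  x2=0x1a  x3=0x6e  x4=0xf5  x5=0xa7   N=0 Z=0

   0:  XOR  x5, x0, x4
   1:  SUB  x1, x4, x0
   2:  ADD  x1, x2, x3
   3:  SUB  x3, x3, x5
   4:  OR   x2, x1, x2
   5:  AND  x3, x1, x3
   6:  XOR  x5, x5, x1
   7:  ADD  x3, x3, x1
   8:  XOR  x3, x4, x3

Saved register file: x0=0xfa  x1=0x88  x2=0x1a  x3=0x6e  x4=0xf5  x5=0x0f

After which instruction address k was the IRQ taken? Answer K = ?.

after  0: x0=0xfa x1=0x67 x2=0x1a x3=0x6e x4=0xf5 x5=0x0f  N=0 Z=0
after  1: x0=0xfa x1=0xfb x2=0x1a x3=0x6e x4=0xf5 x5=0x0f  N=1 Z=0
after  2: x0=0xfa x1=0x88 x2=0x1a x3=0x6e x4=0xf5 x5=0x0f  N=1 Z=0
-- IRQ taken; context saved, return-PC = 3 --

K = 2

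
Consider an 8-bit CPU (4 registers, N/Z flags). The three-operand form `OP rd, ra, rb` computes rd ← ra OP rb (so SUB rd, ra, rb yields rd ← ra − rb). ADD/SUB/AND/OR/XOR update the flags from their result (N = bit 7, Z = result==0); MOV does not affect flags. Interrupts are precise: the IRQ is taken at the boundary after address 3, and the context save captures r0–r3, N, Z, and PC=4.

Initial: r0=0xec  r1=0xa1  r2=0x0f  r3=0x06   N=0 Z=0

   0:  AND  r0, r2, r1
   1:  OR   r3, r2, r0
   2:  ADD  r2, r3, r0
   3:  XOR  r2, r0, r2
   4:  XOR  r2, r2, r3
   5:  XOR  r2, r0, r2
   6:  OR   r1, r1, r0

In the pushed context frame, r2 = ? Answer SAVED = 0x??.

after  0: r0=0x01 r1=0xa1 r2=0x0f r3=0x06  N=0 Z=0
after  1: r0=0x01 r1=0xa1 r2=0x0f r3=0x0f  N=0 Z=0
after  2: r0=0x01 r1=0xa1 r2=0x10 r3=0x0f  N=0 Z=0
after  3: r0=0x01 r1=0xa1 r2=0x11 r3=0x0f  N=0 Z=0
-- IRQ taken; context saved, return-PC = 4 --

SAVED = 0x11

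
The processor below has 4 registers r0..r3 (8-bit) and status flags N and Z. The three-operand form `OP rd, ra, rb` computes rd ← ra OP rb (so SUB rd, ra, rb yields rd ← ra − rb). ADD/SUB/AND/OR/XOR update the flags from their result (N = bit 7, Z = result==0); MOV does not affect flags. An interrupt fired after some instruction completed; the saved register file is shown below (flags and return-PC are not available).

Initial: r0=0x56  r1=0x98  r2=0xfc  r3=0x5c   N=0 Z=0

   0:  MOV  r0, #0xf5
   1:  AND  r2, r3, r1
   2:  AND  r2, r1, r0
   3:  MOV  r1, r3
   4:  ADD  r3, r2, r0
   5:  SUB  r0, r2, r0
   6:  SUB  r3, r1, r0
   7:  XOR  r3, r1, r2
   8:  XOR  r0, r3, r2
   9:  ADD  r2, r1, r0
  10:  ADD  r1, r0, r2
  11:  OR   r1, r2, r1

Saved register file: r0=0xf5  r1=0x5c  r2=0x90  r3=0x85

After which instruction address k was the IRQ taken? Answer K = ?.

K = 4

after  0: r0=0xf5 r1=0x98 r2=0xfc r3=0x5c  N=0 Z=0
after  1: r0=0xf5 r1=0x98 r2=0x18 r3=0x5c  N=0 Z=0
after  2: r0=0xf5 r1=0x98 r2=0x90 r3=0x5c  N=1 Z=0
after  3: r0=0xf5 r1=0x5c r2=0x90 r3=0x5c  N=1 Z=0
after  4: r0=0xf5 r1=0x5c r2=0x90 r3=0x85  N=1 Z=0
-- IRQ taken; context saved, return-PC = 5 --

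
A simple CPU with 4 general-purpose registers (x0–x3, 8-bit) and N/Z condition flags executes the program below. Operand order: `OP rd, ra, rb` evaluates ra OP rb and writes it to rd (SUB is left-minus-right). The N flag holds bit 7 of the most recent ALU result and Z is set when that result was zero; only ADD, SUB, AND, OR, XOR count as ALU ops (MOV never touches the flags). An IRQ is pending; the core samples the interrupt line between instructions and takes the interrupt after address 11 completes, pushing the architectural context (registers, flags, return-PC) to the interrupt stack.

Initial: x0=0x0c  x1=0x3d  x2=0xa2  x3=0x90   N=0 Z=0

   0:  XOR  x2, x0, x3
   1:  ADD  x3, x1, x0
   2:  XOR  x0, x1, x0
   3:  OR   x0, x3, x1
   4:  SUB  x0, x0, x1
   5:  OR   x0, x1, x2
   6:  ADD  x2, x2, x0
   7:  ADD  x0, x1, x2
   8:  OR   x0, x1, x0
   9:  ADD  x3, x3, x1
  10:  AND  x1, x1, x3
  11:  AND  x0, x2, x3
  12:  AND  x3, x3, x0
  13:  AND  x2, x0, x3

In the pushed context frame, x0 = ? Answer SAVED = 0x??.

SAVED = 0x00

after  0: x0=0x0c x1=0x3d x2=0x9c x3=0x90  N=1 Z=0
after  1: x0=0x0c x1=0x3d x2=0x9c x3=0x49  N=0 Z=0
after  2: x0=0x31 x1=0x3d x2=0x9c x3=0x49  N=0 Z=0
after  3: x0=0x7d x1=0x3d x2=0x9c x3=0x49  N=0 Z=0
after  4: x0=0x40 x1=0x3d x2=0x9c x3=0x49  N=0 Z=0
after  5: x0=0xbd x1=0x3d x2=0x9c x3=0x49  N=1 Z=0
after  6: x0=0xbd x1=0x3d x2=0x59 x3=0x49  N=0 Z=0
after  7: x0=0x96 x1=0x3d x2=0x59 x3=0x49  N=1 Z=0
after  8: x0=0xbf x1=0x3d x2=0x59 x3=0x49  N=1 Z=0
after  9: x0=0xbf x1=0x3d x2=0x59 x3=0x86  N=1 Z=0
after 10: x0=0xbf x1=0x04 x2=0x59 x3=0x86  N=0 Z=0
after 11: x0=0x00 x1=0x04 x2=0x59 x3=0x86  N=0 Z=1
-- IRQ taken; context saved, return-PC = 12 --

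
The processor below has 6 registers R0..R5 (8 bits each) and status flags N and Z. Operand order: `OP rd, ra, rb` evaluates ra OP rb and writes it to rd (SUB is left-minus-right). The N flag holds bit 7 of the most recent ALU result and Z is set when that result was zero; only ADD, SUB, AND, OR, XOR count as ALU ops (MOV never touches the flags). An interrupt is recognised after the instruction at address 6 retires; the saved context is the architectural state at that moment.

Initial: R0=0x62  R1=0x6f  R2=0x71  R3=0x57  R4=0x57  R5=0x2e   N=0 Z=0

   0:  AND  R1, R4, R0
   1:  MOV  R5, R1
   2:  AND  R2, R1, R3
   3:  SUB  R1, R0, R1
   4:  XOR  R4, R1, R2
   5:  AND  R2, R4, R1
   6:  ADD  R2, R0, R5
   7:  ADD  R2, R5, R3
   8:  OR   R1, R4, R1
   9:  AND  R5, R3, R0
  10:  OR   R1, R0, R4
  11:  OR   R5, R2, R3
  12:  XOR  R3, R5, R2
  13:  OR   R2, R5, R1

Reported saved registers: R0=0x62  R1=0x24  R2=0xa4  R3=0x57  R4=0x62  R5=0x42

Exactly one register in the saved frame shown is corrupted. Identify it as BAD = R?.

after  0: R0=0x62 R1=0x42 R2=0x71 R3=0x57 R4=0x57 R5=0x2e  N=0 Z=0
after  1: R0=0x62 R1=0x42 R2=0x71 R3=0x57 R4=0x57 R5=0x42  N=0 Z=0
after  2: R0=0x62 R1=0x42 R2=0x42 R3=0x57 R4=0x57 R5=0x42  N=0 Z=0
after  3: R0=0x62 R1=0x20 R2=0x42 R3=0x57 R4=0x57 R5=0x42  N=0 Z=0
after  4: R0=0x62 R1=0x20 R2=0x42 R3=0x57 R4=0x62 R5=0x42  N=0 Z=0
after  5: R0=0x62 R1=0x20 R2=0x20 R3=0x57 R4=0x62 R5=0x42  N=0 Z=0
after  6: R0=0x62 R1=0x20 R2=0xa4 R3=0x57 R4=0x62 R5=0x42  N=1 Z=0
-- IRQ taken; context saved, return-PC = 7 --
mismatch: R1: reported 0x24 vs actual 0x20

BAD = R1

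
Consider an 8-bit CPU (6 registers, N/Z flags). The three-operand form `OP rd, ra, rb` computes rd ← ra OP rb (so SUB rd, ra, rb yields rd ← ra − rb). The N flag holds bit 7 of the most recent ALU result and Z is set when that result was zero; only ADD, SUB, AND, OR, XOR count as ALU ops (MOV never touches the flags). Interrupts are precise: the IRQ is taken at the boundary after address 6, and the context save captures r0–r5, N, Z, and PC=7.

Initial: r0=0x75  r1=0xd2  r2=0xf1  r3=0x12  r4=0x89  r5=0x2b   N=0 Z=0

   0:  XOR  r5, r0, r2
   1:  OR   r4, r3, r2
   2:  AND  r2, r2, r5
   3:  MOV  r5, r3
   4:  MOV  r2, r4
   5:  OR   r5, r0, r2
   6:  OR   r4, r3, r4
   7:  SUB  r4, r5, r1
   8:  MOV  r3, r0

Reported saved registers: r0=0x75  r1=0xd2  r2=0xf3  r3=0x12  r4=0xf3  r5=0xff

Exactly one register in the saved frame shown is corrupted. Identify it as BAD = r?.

BAD = r5

after  0: r0=0x75 r1=0xd2 r2=0xf1 r3=0x12 r4=0x89 r5=0x84  N=1 Z=0
after  1: r0=0x75 r1=0xd2 r2=0xf1 r3=0x12 r4=0xf3 r5=0x84  N=1 Z=0
after  2: r0=0x75 r1=0xd2 r2=0x80 r3=0x12 r4=0xf3 r5=0x84  N=1 Z=0
after  3: r0=0x75 r1=0xd2 r2=0x80 r3=0x12 r4=0xf3 r5=0x12  N=1 Z=0
after  4: r0=0x75 r1=0xd2 r2=0xf3 r3=0x12 r4=0xf3 r5=0x12  N=1 Z=0
after  5: r0=0x75 r1=0xd2 r2=0xf3 r3=0x12 r4=0xf3 r5=0xf7  N=1 Z=0
after  6: r0=0x75 r1=0xd2 r2=0xf3 r3=0x12 r4=0xf3 r5=0xf7  N=1 Z=0
-- IRQ taken; context saved, return-PC = 7 --
mismatch: r5: reported 0xff vs actual 0xf7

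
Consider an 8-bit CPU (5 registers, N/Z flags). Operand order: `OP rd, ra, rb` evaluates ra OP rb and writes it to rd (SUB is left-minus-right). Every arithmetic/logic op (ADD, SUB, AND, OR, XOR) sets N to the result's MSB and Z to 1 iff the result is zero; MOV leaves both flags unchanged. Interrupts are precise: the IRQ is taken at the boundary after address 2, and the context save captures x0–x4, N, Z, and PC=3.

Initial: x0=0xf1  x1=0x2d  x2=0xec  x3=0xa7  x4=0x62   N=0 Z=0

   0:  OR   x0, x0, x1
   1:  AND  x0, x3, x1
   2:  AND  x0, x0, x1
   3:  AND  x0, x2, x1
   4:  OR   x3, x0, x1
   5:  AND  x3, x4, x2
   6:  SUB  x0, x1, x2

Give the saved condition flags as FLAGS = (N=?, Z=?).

FLAGS = (N=0, Z=0)

after  0: x0=0xfd x1=0x2d x2=0xec x3=0xa7 x4=0x62  N=1 Z=0
after  1: x0=0x25 x1=0x2d x2=0xec x3=0xa7 x4=0x62  N=0 Z=0
after  2: x0=0x25 x1=0x2d x2=0xec x3=0xa7 x4=0x62  N=0 Z=0
-- IRQ taken; context saved, return-PC = 3 --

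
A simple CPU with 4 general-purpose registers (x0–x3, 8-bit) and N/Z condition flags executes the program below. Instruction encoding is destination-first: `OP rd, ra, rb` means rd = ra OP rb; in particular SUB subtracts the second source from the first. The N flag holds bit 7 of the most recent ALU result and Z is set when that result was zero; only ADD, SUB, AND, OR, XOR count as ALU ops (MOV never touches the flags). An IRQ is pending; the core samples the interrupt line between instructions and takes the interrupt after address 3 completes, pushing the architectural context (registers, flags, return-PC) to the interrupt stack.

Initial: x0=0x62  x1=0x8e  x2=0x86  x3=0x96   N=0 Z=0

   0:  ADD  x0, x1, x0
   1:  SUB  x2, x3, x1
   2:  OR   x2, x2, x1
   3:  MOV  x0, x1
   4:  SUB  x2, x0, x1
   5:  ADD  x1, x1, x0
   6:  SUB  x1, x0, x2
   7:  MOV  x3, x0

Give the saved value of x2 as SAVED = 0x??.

after  0: x0=0xf0 x1=0x8e x2=0x86 x3=0x96  N=1 Z=0
after  1: x0=0xf0 x1=0x8e x2=0x08 x3=0x96  N=0 Z=0
after  2: x0=0xf0 x1=0x8e x2=0x8e x3=0x96  N=1 Z=0
after  3: x0=0x8e x1=0x8e x2=0x8e x3=0x96  N=1 Z=0
-- IRQ taken; context saved, return-PC = 4 --

SAVED = 0x8e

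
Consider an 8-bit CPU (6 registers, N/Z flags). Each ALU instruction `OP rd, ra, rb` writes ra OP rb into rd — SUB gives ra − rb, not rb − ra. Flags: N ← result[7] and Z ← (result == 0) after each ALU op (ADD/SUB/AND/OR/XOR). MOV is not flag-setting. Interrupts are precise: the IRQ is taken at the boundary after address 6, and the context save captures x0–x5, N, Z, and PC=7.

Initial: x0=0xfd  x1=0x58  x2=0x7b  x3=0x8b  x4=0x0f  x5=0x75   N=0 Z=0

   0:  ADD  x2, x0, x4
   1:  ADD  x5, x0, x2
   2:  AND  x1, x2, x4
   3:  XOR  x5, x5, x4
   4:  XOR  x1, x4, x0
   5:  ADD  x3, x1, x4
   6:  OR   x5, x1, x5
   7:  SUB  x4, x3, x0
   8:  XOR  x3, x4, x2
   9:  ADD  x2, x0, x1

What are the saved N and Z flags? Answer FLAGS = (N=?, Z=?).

after  0: x0=0xfd x1=0x58 x2=0x0c x3=0x8b x4=0x0f x5=0x75  N=0 Z=0
after  1: x0=0xfd x1=0x58 x2=0x0c x3=0x8b x4=0x0f x5=0x09  N=0 Z=0
after  2: x0=0xfd x1=0x0c x2=0x0c x3=0x8b x4=0x0f x5=0x09  N=0 Z=0
after  3: x0=0xfd x1=0x0c x2=0x0c x3=0x8b x4=0x0f x5=0x06  N=0 Z=0
after  4: x0=0xfd x1=0xf2 x2=0x0c x3=0x8b x4=0x0f x5=0x06  N=1 Z=0
after  5: x0=0xfd x1=0xf2 x2=0x0c x3=0x01 x4=0x0f x5=0x06  N=0 Z=0
after  6: x0=0xfd x1=0xf2 x2=0x0c x3=0x01 x4=0x0f x5=0xf6  N=1 Z=0
-- IRQ taken; context saved, return-PC = 7 --

FLAGS = (N=1, Z=0)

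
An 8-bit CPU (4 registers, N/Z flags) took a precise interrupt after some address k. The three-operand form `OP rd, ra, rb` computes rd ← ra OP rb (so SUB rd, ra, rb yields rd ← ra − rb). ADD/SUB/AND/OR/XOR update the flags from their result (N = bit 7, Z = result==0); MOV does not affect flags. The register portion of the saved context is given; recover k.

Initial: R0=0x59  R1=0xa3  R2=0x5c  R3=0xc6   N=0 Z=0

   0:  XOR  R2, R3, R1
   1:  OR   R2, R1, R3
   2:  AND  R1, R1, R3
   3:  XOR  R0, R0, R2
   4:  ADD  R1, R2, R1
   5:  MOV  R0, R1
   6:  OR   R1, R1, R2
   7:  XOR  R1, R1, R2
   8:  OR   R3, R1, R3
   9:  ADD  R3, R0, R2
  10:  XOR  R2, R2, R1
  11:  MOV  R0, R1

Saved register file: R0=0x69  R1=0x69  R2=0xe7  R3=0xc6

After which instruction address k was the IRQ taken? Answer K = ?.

after  0: R0=0x59 R1=0xa3 R2=0x65 R3=0xc6  N=0 Z=0
after  1: R0=0x59 R1=0xa3 R2=0xe7 R3=0xc6  N=1 Z=0
after  2: R0=0x59 R1=0x82 R2=0xe7 R3=0xc6  N=1 Z=0
after  3: R0=0xbe R1=0x82 R2=0xe7 R3=0xc6  N=1 Z=0
after  4: R0=0xbe R1=0x69 R2=0xe7 R3=0xc6  N=0 Z=0
after  5: R0=0x69 R1=0x69 R2=0xe7 R3=0xc6  N=0 Z=0
-- IRQ taken; context saved, return-PC = 6 --

K = 5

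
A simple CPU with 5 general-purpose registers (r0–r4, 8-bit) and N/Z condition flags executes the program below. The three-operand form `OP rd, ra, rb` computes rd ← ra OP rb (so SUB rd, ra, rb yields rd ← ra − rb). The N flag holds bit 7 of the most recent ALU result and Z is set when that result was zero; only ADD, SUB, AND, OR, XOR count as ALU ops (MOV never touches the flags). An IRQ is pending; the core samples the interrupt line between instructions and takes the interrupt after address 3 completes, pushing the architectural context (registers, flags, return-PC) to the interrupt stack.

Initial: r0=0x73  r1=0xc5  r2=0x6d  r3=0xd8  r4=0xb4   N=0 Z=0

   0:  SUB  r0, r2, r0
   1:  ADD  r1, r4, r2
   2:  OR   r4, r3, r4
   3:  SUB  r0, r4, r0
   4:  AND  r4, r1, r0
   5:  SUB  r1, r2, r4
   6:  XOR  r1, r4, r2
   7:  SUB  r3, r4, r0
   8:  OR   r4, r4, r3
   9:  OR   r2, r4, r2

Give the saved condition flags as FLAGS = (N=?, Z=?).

after  0: r0=0xfa r1=0xc5 r2=0x6d r3=0xd8 r4=0xb4  N=1 Z=0
after  1: r0=0xfa r1=0x21 r2=0x6d r3=0xd8 r4=0xb4  N=0 Z=0
after  2: r0=0xfa r1=0x21 r2=0x6d r3=0xd8 r4=0xfc  N=1 Z=0
after  3: r0=0x02 r1=0x21 r2=0x6d r3=0xd8 r4=0xfc  N=0 Z=0
-- IRQ taken; context saved, return-PC = 4 --

FLAGS = (N=0, Z=0)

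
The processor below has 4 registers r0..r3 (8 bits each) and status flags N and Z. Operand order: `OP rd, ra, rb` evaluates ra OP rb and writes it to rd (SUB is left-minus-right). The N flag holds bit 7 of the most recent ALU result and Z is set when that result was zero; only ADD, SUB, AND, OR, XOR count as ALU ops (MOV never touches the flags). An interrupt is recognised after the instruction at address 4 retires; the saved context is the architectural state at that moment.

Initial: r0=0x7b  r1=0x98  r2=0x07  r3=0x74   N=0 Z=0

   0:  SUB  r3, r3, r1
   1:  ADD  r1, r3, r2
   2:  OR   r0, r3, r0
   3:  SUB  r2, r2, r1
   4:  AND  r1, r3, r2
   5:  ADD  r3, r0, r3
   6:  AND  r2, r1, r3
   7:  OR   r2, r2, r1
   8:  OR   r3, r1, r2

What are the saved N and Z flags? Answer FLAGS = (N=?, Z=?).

FLAGS = (N=0, Z=0)

after  0: r0=0x7b r1=0x98 r2=0x07 r3=0xdc  N=1 Z=0
after  1: r0=0x7b r1=0xe3 r2=0x07 r3=0xdc  N=1 Z=0
after  2: r0=0xff r1=0xe3 r2=0x07 r3=0xdc  N=1 Z=0
after  3: r0=0xff r1=0xe3 r2=0x24 r3=0xdc  N=0 Z=0
after  4: r0=0xff r1=0x04 r2=0x24 r3=0xdc  N=0 Z=0
-- IRQ taken; context saved, return-PC = 5 --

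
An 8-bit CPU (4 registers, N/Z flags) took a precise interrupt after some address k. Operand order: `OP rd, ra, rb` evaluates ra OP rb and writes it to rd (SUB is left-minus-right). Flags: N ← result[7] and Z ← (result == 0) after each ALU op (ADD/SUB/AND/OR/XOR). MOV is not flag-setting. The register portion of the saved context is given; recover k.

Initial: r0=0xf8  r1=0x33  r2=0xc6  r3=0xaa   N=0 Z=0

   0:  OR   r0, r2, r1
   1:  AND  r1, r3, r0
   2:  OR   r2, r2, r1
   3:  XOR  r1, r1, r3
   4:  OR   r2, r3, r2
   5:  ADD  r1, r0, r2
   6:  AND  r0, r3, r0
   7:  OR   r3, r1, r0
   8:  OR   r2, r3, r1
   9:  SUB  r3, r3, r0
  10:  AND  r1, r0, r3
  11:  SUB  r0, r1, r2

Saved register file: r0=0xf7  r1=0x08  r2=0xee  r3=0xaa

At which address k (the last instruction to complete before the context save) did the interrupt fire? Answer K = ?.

after  0: r0=0xf7 r1=0x33 r2=0xc6 r3=0xaa  N=1 Z=0
after  1: r0=0xf7 r1=0xa2 r2=0xc6 r3=0xaa  N=1 Z=0
after  2: r0=0xf7 r1=0xa2 r2=0xe6 r3=0xaa  N=1 Z=0
after  3: r0=0xf7 r1=0x08 r2=0xe6 r3=0xaa  N=0 Z=0
after  4: r0=0xf7 r1=0x08 r2=0xee r3=0xaa  N=1 Z=0
-- IRQ taken; context saved, return-PC = 5 --

K = 4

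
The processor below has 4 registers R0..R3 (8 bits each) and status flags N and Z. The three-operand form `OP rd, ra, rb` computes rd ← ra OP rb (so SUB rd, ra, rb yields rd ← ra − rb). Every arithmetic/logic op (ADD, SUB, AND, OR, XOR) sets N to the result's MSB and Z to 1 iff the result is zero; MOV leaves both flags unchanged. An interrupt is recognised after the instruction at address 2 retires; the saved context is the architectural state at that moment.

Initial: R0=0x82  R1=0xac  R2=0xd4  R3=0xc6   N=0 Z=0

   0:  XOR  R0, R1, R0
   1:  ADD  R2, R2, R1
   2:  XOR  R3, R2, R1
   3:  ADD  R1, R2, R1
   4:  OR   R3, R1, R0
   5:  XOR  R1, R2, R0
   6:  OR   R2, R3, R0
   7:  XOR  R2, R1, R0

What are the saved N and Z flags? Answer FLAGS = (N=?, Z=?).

FLAGS = (N=0, Z=0)

after  0: R0=0x2e R1=0xac R2=0xd4 R3=0xc6  N=0 Z=0
after  1: R0=0x2e R1=0xac R2=0x80 R3=0xc6  N=1 Z=0
after  2: R0=0x2e R1=0xac R2=0x80 R3=0x2c  N=0 Z=0
-- IRQ taken; context saved, return-PC = 3 --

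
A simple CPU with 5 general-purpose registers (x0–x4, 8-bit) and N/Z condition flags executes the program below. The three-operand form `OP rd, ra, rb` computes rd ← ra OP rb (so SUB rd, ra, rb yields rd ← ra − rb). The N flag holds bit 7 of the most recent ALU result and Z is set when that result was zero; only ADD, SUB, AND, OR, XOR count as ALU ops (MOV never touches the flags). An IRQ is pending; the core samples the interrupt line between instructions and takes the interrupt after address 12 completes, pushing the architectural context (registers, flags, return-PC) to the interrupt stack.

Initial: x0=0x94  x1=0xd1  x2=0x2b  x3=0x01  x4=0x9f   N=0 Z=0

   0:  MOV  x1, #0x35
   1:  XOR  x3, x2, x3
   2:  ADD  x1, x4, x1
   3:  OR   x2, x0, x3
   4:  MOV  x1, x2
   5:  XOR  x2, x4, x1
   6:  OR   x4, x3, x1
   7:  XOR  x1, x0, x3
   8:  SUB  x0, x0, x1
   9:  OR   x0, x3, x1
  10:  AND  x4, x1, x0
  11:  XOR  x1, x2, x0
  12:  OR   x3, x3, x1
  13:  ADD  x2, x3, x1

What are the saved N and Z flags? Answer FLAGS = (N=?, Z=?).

FLAGS = (N=1, Z=0)

after  0: x0=0x94 x1=0x35 x2=0x2b x3=0x01 x4=0x9f  N=0 Z=0
after  1: x0=0x94 x1=0x35 x2=0x2b x3=0x2a x4=0x9f  N=0 Z=0
after  2: x0=0x94 x1=0xd4 x2=0x2b x3=0x2a x4=0x9f  N=1 Z=0
after  3: x0=0x94 x1=0xd4 x2=0xbe x3=0x2a x4=0x9f  N=1 Z=0
after  4: x0=0x94 x1=0xbe x2=0xbe x3=0x2a x4=0x9f  N=1 Z=0
after  5: x0=0x94 x1=0xbe x2=0x21 x3=0x2a x4=0x9f  N=0 Z=0
after  6: x0=0x94 x1=0xbe x2=0x21 x3=0x2a x4=0xbe  N=1 Z=0
after  7: x0=0x94 x1=0xbe x2=0x21 x3=0x2a x4=0xbe  N=1 Z=0
after  8: x0=0xd6 x1=0xbe x2=0x21 x3=0x2a x4=0xbe  N=1 Z=0
after  9: x0=0xbe x1=0xbe x2=0x21 x3=0x2a x4=0xbe  N=1 Z=0
after 10: x0=0xbe x1=0xbe x2=0x21 x3=0x2a x4=0xbe  N=1 Z=0
after 11: x0=0xbe x1=0x9f x2=0x21 x3=0x2a x4=0xbe  N=1 Z=0
after 12: x0=0xbe x1=0x9f x2=0x21 x3=0xbf x4=0xbe  N=1 Z=0
-- IRQ taken; context saved, return-PC = 13 --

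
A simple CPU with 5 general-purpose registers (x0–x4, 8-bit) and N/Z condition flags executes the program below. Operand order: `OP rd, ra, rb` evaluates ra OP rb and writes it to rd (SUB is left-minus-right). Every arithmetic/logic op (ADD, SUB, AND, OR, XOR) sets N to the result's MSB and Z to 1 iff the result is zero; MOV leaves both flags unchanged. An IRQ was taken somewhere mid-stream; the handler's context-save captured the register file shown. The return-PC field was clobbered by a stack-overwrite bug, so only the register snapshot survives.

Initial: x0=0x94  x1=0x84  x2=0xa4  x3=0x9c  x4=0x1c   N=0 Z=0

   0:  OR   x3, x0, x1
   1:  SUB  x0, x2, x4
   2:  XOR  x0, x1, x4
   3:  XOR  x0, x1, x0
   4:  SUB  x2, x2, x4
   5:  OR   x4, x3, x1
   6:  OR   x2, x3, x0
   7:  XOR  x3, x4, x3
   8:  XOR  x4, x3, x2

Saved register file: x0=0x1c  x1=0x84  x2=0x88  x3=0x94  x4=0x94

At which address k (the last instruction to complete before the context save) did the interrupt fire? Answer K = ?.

K = 5

after  0: x0=0x94 x1=0x84 x2=0xa4 x3=0x94 x4=0x1c  N=1 Z=0
after  1: x0=0x88 x1=0x84 x2=0xa4 x3=0x94 x4=0x1c  N=1 Z=0
after  2: x0=0x98 x1=0x84 x2=0xa4 x3=0x94 x4=0x1c  N=1 Z=0
after  3: x0=0x1c x1=0x84 x2=0xa4 x3=0x94 x4=0x1c  N=0 Z=0
after  4: x0=0x1c x1=0x84 x2=0x88 x3=0x94 x4=0x1c  N=1 Z=0
after  5: x0=0x1c x1=0x84 x2=0x88 x3=0x94 x4=0x94  N=1 Z=0
-- IRQ taken; context saved, return-PC = 6 --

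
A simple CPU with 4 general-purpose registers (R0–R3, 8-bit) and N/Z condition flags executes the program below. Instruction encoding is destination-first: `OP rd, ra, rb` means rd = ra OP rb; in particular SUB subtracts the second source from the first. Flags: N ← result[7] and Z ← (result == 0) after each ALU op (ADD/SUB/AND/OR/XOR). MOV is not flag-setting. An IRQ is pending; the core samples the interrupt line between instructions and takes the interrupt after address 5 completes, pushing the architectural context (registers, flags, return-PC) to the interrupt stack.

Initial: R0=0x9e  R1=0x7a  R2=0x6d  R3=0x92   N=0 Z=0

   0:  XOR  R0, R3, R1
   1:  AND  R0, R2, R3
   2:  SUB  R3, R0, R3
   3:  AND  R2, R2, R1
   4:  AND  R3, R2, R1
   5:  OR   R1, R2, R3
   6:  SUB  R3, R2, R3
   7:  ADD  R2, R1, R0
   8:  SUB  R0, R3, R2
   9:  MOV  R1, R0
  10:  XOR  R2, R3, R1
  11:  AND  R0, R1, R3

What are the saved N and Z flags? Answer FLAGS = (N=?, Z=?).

after  0: R0=0xe8 R1=0x7a R2=0x6d R3=0x92  N=1 Z=0
after  1: R0=0x00 R1=0x7a R2=0x6d R3=0x92  N=0 Z=1
after  2: R0=0x00 R1=0x7a R2=0x6d R3=0x6e  N=0 Z=0
after  3: R0=0x00 R1=0x7a R2=0x68 R3=0x6e  N=0 Z=0
after  4: R0=0x00 R1=0x7a R2=0x68 R3=0x68  N=0 Z=0
after  5: R0=0x00 R1=0x68 R2=0x68 R3=0x68  N=0 Z=0
-- IRQ taken; context saved, return-PC = 6 --

FLAGS = (N=0, Z=0)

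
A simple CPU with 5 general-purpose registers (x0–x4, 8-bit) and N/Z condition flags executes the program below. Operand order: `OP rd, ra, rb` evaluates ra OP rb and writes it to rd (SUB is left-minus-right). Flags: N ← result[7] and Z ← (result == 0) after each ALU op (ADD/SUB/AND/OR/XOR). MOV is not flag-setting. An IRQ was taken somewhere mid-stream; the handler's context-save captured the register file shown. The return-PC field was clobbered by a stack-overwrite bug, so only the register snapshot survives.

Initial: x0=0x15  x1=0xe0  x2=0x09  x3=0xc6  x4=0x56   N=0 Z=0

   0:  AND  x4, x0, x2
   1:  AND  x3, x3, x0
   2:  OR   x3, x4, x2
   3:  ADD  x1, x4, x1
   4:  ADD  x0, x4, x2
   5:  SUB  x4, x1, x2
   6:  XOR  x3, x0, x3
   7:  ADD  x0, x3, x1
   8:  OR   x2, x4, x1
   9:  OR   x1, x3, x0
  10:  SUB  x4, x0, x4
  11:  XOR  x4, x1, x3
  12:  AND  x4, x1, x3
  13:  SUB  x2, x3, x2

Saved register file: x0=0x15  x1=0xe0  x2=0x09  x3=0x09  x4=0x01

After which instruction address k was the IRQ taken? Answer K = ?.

K = 2

after  0: x0=0x15 x1=0xe0 x2=0x09 x3=0xc6 x4=0x01  N=0 Z=0
after  1: x0=0x15 x1=0xe0 x2=0x09 x3=0x04 x4=0x01  N=0 Z=0
after  2: x0=0x15 x1=0xe0 x2=0x09 x3=0x09 x4=0x01  N=0 Z=0
-- IRQ taken; context saved, return-PC = 3 --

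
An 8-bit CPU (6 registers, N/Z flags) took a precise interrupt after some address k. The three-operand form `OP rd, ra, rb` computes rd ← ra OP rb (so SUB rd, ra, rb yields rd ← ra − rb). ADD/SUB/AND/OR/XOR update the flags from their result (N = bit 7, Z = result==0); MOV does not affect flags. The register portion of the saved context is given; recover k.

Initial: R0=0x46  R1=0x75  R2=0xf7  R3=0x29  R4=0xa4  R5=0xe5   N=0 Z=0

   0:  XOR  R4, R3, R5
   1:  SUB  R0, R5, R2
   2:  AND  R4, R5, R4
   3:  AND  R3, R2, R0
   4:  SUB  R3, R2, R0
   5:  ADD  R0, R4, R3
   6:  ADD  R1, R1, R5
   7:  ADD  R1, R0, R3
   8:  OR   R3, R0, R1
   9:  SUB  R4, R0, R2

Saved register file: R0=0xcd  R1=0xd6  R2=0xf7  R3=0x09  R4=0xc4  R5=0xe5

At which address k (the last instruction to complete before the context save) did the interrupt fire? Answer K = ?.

K = 7

after  0: R0=0x46 R1=0x75 R2=0xf7 R3=0x29 R4=0xcc R5=0xe5  N=1 Z=0
after  1: R0=0xee R1=0x75 R2=0xf7 R3=0x29 R4=0xcc R5=0xe5  N=1 Z=0
after  2: R0=0xee R1=0x75 R2=0xf7 R3=0x29 R4=0xc4 R5=0xe5  N=1 Z=0
after  3: R0=0xee R1=0x75 R2=0xf7 R3=0xe6 R4=0xc4 R5=0xe5  N=1 Z=0
after  4: R0=0xee R1=0x75 R2=0xf7 R3=0x09 R4=0xc4 R5=0xe5  N=0 Z=0
after  5: R0=0xcd R1=0x75 R2=0xf7 R3=0x09 R4=0xc4 R5=0xe5  N=1 Z=0
after  6: R0=0xcd R1=0x5a R2=0xf7 R3=0x09 R4=0xc4 R5=0xe5  N=0 Z=0
after  7: R0=0xcd R1=0xd6 R2=0xf7 R3=0x09 R4=0xc4 R5=0xe5  N=1 Z=0
-- IRQ taken; context saved, return-PC = 8 --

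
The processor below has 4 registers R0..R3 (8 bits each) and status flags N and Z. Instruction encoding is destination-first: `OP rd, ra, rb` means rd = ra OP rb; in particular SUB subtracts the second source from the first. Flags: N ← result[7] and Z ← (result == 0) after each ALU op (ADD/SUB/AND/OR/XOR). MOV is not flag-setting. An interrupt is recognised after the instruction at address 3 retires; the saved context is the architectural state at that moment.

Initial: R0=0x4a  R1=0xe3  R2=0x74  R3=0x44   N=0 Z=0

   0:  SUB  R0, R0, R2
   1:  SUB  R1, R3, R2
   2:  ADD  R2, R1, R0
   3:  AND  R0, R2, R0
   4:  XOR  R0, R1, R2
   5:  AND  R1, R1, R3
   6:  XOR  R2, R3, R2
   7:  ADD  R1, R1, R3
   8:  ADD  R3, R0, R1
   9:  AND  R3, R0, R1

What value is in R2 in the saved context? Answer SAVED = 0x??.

after  0: R0=0xd6 R1=0xe3 R2=0x74 R3=0x44  N=1 Z=0
after  1: R0=0xd6 R1=0xd0 R2=0x74 R3=0x44  N=1 Z=0
after  2: R0=0xd6 R1=0xd0 R2=0xa6 R3=0x44  N=1 Z=0
after  3: R0=0x86 R1=0xd0 R2=0xa6 R3=0x44  N=1 Z=0
-- IRQ taken; context saved, return-PC = 4 --

SAVED = 0xa6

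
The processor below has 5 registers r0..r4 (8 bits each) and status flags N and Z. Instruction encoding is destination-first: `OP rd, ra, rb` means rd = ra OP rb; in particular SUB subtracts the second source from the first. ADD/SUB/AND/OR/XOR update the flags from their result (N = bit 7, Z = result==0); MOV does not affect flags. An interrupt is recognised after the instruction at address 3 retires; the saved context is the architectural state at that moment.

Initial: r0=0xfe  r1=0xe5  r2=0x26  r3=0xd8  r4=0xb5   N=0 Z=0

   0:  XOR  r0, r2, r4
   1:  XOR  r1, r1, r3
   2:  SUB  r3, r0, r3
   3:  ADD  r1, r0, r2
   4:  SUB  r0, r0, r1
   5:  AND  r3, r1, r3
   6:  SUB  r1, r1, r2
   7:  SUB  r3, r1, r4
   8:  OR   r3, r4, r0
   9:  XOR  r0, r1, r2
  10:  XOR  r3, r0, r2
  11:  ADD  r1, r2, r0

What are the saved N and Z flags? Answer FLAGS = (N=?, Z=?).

FLAGS = (N=1, Z=0)

after  0: r0=0x93 r1=0xe5 r2=0x26 r3=0xd8 r4=0xb5  N=1 Z=0
after  1: r0=0x93 r1=0x3d r2=0x26 r3=0xd8 r4=0xb5  N=0 Z=0
after  2: r0=0x93 r1=0x3d r2=0x26 r3=0xbb r4=0xb5  N=1 Z=0
after  3: r0=0x93 r1=0xb9 r2=0x26 r3=0xbb r4=0xb5  N=1 Z=0
-- IRQ taken; context saved, return-PC = 4 --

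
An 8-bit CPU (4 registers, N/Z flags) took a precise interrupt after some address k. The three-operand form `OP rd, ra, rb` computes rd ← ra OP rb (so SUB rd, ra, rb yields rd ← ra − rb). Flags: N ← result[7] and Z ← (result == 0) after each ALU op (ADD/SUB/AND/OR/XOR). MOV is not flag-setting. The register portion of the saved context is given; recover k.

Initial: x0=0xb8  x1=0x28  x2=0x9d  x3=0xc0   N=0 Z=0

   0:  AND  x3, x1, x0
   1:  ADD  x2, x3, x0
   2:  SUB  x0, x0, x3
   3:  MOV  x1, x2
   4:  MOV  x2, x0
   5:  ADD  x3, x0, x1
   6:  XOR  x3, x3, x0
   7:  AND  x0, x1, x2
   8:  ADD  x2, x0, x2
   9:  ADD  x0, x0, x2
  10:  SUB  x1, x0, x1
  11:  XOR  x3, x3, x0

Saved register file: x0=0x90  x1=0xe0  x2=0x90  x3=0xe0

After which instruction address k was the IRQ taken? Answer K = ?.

K = 6

after  0: x0=0xb8 x1=0x28 x2=0x9d x3=0x28  N=0 Z=0
after  1: x0=0xb8 x1=0x28 x2=0xe0 x3=0x28  N=1 Z=0
after  2: x0=0x90 x1=0x28 x2=0xe0 x3=0x28  N=1 Z=0
after  3: x0=0x90 x1=0xe0 x2=0xe0 x3=0x28  N=1 Z=0
after  4: x0=0x90 x1=0xe0 x2=0x90 x3=0x28  N=1 Z=0
after  5: x0=0x90 x1=0xe0 x2=0x90 x3=0x70  N=0 Z=0
after  6: x0=0x90 x1=0xe0 x2=0x90 x3=0xe0  N=1 Z=0
-- IRQ taken; context saved, return-PC = 7 --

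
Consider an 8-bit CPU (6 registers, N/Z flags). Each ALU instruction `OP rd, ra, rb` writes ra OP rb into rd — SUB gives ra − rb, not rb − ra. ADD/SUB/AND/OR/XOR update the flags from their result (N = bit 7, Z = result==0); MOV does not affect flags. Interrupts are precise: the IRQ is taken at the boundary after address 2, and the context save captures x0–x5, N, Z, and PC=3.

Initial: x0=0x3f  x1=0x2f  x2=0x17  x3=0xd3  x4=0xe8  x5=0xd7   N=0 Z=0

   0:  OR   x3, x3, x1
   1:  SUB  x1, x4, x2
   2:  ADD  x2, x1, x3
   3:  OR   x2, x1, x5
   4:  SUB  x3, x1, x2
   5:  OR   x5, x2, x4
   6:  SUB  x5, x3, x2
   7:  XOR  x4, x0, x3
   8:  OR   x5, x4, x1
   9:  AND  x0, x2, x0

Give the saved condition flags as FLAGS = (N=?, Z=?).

after  0: x0=0x3f x1=0x2f x2=0x17 x3=0xff x4=0xe8 x5=0xd7  N=1 Z=0
after  1: x0=0x3f x1=0xd1 x2=0x17 x3=0xff x4=0xe8 x5=0xd7  N=1 Z=0
after  2: x0=0x3f x1=0xd1 x2=0xd0 x3=0xff x4=0xe8 x5=0xd7  N=1 Z=0
-- IRQ taken; context saved, return-PC = 3 --

FLAGS = (N=1, Z=0)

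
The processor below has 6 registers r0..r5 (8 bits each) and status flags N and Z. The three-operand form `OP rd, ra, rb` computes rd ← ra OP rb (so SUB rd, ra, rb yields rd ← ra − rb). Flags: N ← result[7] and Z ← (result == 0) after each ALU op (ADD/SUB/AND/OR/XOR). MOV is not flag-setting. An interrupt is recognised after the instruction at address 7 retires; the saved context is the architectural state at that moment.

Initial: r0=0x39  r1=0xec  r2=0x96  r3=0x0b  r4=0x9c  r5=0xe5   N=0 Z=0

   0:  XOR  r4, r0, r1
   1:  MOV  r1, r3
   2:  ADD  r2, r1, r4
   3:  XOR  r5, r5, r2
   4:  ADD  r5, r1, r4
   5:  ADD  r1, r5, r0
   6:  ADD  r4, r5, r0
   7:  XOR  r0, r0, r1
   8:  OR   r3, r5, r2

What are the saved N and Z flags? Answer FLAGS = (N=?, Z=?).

FLAGS = (N=0, Z=0)

after  0: r0=0x39 r1=0xec r2=0x96 r3=0x0b r4=0xd5 r5=0xe5  N=1 Z=0
after  1: r0=0x39 r1=0x0b r2=0x96 r3=0x0b r4=0xd5 r5=0xe5  N=1 Z=0
after  2: r0=0x39 r1=0x0b r2=0xe0 r3=0x0b r4=0xd5 r5=0xe5  N=1 Z=0
after  3: r0=0x39 r1=0x0b r2=0xe0 r3=0x0b r4=0xd5 r5=0x05  N=0 Z=0
after  4: r0=0x39 r1=0x0b r2=0xe0 r3=0x0b r4=0xd5 r5=0xe0  N=1 Z=0
after  5: r0=0x39 r1=0x19 r2=0xe0 r3=0x0b r4=0xd5 r5=0xe0  N=0 Z=0
after  6: r0=0x39 r1=0x19 r2=0xe0 r3=0x0b r4=0x19 r5=0xe0  N=0 Z=0
after  7: r0=0x20 r1=0x19 r2=0xe0 r3=0x0b r4=0x19 r5=0xe0  N=0 Z=0
-- IRQ taken; context saved, return-PC = 8 --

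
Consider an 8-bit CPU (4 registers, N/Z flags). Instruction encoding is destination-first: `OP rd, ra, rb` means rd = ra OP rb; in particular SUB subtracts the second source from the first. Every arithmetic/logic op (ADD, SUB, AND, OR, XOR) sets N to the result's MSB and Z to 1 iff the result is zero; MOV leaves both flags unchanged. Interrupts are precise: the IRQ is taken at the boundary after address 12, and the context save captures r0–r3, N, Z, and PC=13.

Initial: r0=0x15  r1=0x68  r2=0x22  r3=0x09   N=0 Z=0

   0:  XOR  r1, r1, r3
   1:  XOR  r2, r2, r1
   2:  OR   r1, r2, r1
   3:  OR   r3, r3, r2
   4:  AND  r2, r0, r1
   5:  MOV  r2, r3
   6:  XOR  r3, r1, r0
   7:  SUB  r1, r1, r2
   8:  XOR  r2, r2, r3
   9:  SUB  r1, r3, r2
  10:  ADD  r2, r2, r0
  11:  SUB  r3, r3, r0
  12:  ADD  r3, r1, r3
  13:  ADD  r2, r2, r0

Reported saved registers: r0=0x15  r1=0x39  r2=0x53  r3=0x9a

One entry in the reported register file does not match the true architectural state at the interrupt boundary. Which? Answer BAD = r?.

after  0: r0=0x15 r1=0x61 r2=0x22 r3=0x09  N=0 Z=0
after  1: r0=0x15 r1=0x61 r2=0x43 r3=0x09  N=0 Z=0
after  2: r0=0x15 r1=0x63 r2=0x43 r3=0x09  N=0 Z=0
after  3: r0=0x15 r1=0x63 r2=0x43 r3=0x4b  N=0 Z=0
after  4: r0=0x15 r1=0x63 r2=0x01 r3=0x4b  N=0 Z=0
after  5: r0=0x15 r1=0x63 r2=0x4b r3=0x4b  N=0 Z=0
after  6: r0=0x15 r1=0x63 r2=0x4b r3=0x76  N=0 Z=0
after  7: r0=0x15 r1=0x18 r2=0x4b r3=0x76  N=0 Z=0
after  8: r0=0x15 r1=0x18 r2=0x3d r3=0x76  N=0 Z=0
after  9: r0=0x15 r1=0x39 r2=0x3d r3=0x76  N=0 Z=0
after 10: r0=0x15 r1=0x39 r2=0x52 r3=0x76  N=0 Z=0
after 11: r0=0x15 r1=0x39 r2=0x52 r3=0x61  N=0 Z=0
after 12: r0=0x15 r1=0x39 r2=0x52 r3=0x9a  N=1 Z=0
-- IRQ taken; context saved, return-PC = 13 --
mismatch: r2: reported 0x53 vs actual 0x52

BAD = r2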